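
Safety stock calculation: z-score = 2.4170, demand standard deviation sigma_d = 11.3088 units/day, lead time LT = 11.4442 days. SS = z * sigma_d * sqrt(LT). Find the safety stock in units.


sqrt(LT) = sqrt(11.4442) = 3.3829
SS = 2.4170 * 11.3088 * 3.3829 = 92.4668

92.4668 units


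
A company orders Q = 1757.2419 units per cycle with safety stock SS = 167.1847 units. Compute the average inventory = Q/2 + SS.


Q/2 = 878.6209
Avg = 878.6209 + 167.1847 = 1045.8057

1045.8057 units


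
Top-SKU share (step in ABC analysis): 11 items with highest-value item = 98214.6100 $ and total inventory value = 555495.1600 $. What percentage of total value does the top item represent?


Top item = 98214.6100
Total = 555495.1600
Percentage = 98214.6100 / 555495.1600 * 100 = 17.6806

17.6806%


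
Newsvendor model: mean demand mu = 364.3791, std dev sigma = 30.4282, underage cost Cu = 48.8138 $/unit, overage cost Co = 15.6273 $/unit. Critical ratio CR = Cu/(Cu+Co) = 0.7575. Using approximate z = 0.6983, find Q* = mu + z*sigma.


CR = Cu/(Cu+Co) = 48.8138/(48.8138+15.6273) = 0.7575
z = 0.6983
Q* = 364.3791 + 0.6983 * 30.4282 = 385.6271

385.6271 units


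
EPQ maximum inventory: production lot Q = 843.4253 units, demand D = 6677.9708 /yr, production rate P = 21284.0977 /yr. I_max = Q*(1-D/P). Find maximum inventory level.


D/P = 0.3138
1 - D/P = 0.6862
I_max = 843.4253 * 0.6862 = 578.7972

578.7972 units


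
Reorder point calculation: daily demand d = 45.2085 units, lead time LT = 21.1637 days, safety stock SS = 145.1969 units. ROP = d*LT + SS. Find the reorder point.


d*LT = 45.2085 * 21.1637 = 956.7791
ROP = 956.7791 + 145.1969 = 1101.9760

1101.9760 units


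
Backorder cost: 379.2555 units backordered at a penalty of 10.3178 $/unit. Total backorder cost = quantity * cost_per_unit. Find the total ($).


Total = 379.2555 * 10.3178 = 3913.0824

3913.0824 $


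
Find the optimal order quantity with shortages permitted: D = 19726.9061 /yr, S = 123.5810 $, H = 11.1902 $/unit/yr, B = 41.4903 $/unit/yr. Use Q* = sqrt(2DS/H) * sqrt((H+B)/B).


sqrt(2DS/H) = 660.0874
sqrt((H+B)/B) = 1.1268
Q* = 660.0874 * 1.1268 = 743.7947

743.7947 units


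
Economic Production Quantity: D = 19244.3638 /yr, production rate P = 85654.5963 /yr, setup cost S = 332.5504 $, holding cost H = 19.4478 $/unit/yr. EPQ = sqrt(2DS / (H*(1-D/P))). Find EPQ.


1 - D/P = 1 - 0.2247 = 0.7753
H*(1-D/P) = 15.0784
2DS = 12799441.7589
EPQ = sqrt(848860.2962) = 921.3361

921.3361 units


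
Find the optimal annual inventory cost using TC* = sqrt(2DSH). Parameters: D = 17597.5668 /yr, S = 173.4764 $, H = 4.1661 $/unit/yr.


2*D*S*H = 25436228.0127
TC* = sqrt(25436228.0127) = 5043.4341

5043.4341 $/yr


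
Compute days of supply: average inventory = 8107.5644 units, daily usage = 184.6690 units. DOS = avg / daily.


DOS = 8107.5644 / 184.6690 = 43.9032

43.9032 days


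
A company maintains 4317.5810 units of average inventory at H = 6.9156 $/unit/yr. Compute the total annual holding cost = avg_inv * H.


Cost = 4317.5810 * 6.9156 = 29858.6632

29858.6632 $/yr


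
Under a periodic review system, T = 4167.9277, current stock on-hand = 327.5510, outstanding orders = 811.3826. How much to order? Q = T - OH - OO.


Inventory position = OH + OO = 327.5510 + 811.3826 = 1138.9336
Q = 4167.9277 - 1138.9336 = 3028.9941

3028.9941 units


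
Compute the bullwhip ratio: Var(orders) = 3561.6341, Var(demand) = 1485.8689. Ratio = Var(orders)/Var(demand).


BW = 3561.6341 / 1485.8689 = 2.3970

2.3970


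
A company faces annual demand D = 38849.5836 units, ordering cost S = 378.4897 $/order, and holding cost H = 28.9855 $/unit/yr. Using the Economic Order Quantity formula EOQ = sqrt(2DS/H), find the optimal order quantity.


2*D*S = 2 * 38849.5836 * 378.4897 = 29408334.4838
2*D*S/H = 1014587.7933
EOQ = sqrt(1014587.7933) = 1007.2675

1007.2675 units


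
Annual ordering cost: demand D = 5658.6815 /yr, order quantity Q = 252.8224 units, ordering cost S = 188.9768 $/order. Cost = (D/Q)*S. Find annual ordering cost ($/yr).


Number of orders = D/Q = 22.3820
Cost = 22.3820 * 188.9768 = 4229.6866

4229.6866 $/yr


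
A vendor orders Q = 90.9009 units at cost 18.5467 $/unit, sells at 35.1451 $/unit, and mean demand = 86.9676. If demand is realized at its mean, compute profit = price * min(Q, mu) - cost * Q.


Sales at mu = min(90.9009, 86.9676) = 86.9676
Revenue = 35.1451 * 86.9676 = 3056.4850
Total cost = 18.5467 * 90.9009 = 1685.9117
Profit = 3056.4850 - 1685.9117 = 1370.5733

1370.5733 $


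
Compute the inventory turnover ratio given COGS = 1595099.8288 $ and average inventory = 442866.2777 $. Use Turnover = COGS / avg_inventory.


Turnover = 1595099.8288 / 442866.2777 = 3.6018

3.6018


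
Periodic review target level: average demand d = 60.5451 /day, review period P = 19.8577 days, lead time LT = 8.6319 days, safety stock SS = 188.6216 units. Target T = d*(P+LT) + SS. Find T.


P + LT = 28.4896
d*(P+LT) = 60.5451 * 28.4896 = 1724.9057
T = 1724.9057 + 188.6216 = 1913.5273

1913.5273 units


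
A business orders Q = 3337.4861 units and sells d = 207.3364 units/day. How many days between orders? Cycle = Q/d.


Cycle = 3337.4861 / 207.3364 = 16.0970

16.0970 days


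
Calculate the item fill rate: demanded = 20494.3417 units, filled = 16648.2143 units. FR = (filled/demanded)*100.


FR = 16648.2143 / 20494.3417 * 100 = 81.2332

81.2332%


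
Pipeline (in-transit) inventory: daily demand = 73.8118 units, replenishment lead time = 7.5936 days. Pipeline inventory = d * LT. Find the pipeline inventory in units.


Pipeline = 73.8118 * 7.5936 = 560.4973

560.4973 units


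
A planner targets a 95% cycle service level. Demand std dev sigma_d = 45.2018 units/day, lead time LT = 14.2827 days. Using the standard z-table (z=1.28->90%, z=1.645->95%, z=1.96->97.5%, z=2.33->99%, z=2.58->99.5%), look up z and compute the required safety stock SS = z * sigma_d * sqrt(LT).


From the table, SL = 95% corresponds to z = 1.645
sqrt(LT) = sqrt(14.2827) = 3.7792
SS = 1.645 * 45.2018 * 3.7792 = 281.0132

281.0132 units


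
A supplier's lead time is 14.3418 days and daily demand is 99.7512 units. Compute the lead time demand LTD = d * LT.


LTD = 99.7512 * 14.3418 = 1430.6118

1430.6118 units


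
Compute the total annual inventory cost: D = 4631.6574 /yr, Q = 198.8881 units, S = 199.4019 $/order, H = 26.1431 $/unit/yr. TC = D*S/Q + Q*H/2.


Ordering cost = D*S/Q = 4643.6226
Holding cost = Q*H/2 = 2599.7757
TC = 4643.6226 + 2599.7757 = 7243.3984

7243.3984 $/yr


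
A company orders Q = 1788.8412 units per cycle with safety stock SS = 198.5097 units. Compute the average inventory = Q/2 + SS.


Q/2 = 894.4206
Avg = 894.4206 + 198.5097 = 1092.9303

1092.9303 units


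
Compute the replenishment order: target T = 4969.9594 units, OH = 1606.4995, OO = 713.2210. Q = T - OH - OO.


Inventory position = OH + OO = 1606.4995 + 713.2210 = 2319.7205
Q = 4969.9594 - 2319.7205 = 2650.2389

2650.2389 units


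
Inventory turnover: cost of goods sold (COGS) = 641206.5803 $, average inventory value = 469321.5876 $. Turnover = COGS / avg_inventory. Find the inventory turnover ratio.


Turnover = 641206.5803 / 469321.5876 = 1.3662

1.3662


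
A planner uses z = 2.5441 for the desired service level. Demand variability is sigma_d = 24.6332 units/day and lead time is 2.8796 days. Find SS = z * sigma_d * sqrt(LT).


sqrt(LT) = sqrt(2.8796) = 1.6969
SS = 2.5441 * 24.6332 * 1.6969 = 106.3460

106.3460 units


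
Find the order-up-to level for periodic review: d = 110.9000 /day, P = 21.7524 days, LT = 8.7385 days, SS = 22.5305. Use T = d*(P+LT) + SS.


P + LT = 30.4909
d*(P+LT) = 110.9000 * 30.4909 = 3381.4408
T = 3381.4408 + 22.5305 = 3403.9713

3403.9713 units


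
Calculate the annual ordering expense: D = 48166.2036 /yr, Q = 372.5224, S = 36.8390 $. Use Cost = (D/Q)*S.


Number of orders = D/Q = 129.2975
Cost = 129.2975 * 36.8390 = 4763.1895

4763.1895 $/yr


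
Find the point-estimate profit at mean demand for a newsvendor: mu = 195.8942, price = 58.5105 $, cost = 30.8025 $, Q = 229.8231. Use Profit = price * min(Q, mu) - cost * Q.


Sales at mu = min(229.8231, 195.8942) = 195.8942
Revenue = 58.5105 * 195.8942 = 11461.8676
Total cost = 30.8025 * 229.8231 = 7079.1260
Profit = 11461.8676 - 7079.1260 = 4382.7416

4382.7416 $


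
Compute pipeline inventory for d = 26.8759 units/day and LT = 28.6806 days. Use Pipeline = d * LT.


Pipeline = 26.8759 * 28.6806 = 770.8169

770.8169 units


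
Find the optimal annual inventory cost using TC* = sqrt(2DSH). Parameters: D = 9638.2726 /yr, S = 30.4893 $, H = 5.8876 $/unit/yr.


2*D*S*H = 3460309.5487
TC* = sqrt(3460309.5487) = 1860.1907

1860.1907 $/yr


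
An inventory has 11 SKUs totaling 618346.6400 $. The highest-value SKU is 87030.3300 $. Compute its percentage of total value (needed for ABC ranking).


Top item = 87030.3300
Total = 618346.6400
Percentage = 87030.3300 / 618346.6400 * 100 = 14.0747

14.0747%


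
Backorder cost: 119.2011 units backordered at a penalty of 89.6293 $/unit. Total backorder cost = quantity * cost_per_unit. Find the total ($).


Total = 119.2011 * 89.6293 = 10683.9112

10683.9112 $


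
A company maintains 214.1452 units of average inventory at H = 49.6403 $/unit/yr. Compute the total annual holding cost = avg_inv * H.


Cost = 214.1452 * 49.6403 = 10630.2320

10630.2320 $/yr


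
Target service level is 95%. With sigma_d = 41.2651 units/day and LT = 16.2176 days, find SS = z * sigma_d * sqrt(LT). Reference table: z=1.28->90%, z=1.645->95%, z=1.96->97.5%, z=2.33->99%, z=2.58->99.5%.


From the table, SL = 95% corresponds to z = 1.645
sqrt(LT) = sqrt(16.2176) = 4.0271
SS = 1.645 * 41.2651 * 4.0271 = 273.3645

273.3645 units


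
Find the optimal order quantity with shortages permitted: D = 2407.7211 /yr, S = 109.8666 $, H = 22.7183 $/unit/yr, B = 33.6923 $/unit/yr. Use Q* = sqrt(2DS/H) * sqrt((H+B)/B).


sqrt(2DS/H) = 152.6030
sqrt((H+B)/B) = 1.2939
Q* = 152.6030 * 1.2939 = 197.4595

197.4595 units


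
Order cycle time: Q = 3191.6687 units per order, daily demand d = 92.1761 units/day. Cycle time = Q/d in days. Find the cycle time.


Cycle = 3191.6687 / 92.1761 = 34.6258

34.6258 days


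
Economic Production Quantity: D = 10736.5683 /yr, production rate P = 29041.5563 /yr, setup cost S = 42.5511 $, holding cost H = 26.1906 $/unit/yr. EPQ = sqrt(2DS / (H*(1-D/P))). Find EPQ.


1 - D/P = 1 - 0.3697 = 0.6303
H*(1-D/P) = 16.5080
2DS = 913705.5828
EPQ = sqrt(55349.1898) = 235.2641

235.2641 units


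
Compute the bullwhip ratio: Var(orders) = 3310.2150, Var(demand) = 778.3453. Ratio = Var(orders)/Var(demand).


BW = 3310.2150 / 778.3453 = 4.2529

4.2529


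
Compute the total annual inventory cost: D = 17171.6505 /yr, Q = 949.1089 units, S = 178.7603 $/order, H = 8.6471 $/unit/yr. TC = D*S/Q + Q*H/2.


Ordering cost = D*S/Q = 3234.2015
Holding cost = Q*H/2 = 4103.5198
TC = 3234.2015 + 4103.5198 = 7337.7212

7337.7212 $/yr


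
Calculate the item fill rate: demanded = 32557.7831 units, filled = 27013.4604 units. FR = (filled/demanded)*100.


FR = 27013.4604 / 32557.7831 * 100 = 82.9708

82.9708%


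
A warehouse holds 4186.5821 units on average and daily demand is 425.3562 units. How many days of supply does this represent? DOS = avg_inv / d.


DOS = 4186.5821 / 425.3562 = 9.8425

9.8425 days


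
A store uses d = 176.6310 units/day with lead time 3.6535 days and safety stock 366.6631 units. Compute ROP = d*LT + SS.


d*LT = 176.6310 * 3.6535 = 645.3214
ROP = 645.3214 + 366.6631 = 1011.9845

1011.9845 units


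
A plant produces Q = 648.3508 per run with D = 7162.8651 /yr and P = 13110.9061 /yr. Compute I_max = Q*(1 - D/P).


D/P = 0.5463
1 - D/P = 0.4537
I_max = 648.3508 * 0.4537 = 294.1381

294.1381 units


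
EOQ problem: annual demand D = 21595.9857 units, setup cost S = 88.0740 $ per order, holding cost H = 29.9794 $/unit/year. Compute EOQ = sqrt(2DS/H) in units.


2*D*S = 2 * 21595.9857 * 88.0740 = 3804089.6891
2*D*S/H = 126890.1209
EOQ = sqrt(126890.1209) = 356.2164

356.2164 units


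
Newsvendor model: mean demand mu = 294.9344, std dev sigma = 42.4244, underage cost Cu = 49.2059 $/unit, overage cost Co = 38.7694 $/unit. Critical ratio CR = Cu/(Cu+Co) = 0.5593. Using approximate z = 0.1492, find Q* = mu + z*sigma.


CR = Cu/(Cu+Co) = 49.2059/(49.2059+38.7694) = 0.5593
z = 0.1492
Q* = 294.9344 + 0.1492 * 42.4244 = 301.2641

301.2641 units


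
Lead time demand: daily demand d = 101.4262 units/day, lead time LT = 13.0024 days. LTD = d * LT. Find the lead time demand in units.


LTD = 101.4262 * 13.0024 = 1318.7840

1318.7840 units


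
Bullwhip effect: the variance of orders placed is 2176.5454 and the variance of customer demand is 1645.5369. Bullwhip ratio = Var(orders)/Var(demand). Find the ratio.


BW = 2176.5454 / 1645.5369 = 1.3227

1.3227


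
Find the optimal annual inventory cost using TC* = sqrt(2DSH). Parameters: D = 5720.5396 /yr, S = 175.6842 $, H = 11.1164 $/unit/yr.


2*D*S*H = 22344151.2712
TC* = sqrt(22344151.2712) = 4726.9600

4726.9600 $/yr


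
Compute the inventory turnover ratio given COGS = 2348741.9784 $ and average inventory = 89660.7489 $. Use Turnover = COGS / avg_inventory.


Turnover = 2348741.9784 / 89660.7489 = 26.1959

26.1959


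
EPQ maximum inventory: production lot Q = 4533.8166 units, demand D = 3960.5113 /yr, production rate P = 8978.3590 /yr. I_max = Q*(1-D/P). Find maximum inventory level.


D/P = 0.4411
1 - D/P = 0.5589
I_max = 4533.8166 * 0.5589 = 2533.8707

2533.8707 units


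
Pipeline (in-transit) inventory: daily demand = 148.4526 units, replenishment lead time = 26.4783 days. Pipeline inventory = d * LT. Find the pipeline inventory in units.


Pipeline = 148.4526 * 26.4783 = 3930.7725

3930.7725 units


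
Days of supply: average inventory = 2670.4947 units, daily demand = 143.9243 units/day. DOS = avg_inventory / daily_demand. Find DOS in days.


DOS = 2670.4947 / 143.9243 = 18.5549

18.5549 days


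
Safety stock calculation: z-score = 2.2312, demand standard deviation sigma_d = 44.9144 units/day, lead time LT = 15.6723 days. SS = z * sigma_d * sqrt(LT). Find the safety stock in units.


sqrt(LT) = sqrt(15.6723) = 3.9588
SS = 2.2312 * 44.9144 * 3.9588 = 396.7258

396.7258 units


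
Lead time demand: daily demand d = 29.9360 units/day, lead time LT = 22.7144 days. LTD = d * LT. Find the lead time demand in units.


LTD = 29.9360 * 22.7144 = 679.9783

679.9783 units


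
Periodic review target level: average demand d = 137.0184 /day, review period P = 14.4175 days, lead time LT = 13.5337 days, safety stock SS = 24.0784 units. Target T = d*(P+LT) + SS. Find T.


P + LT = 27.9512
d*(P+LT) = 137.0184 * 27.9512 = 3829.8287
T = 3829.8287 + 24.0784 = 3853.9071

3853.9071 units


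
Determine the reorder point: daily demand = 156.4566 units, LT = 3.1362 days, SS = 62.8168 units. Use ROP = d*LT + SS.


d*LT = 156.4566 * 3.1362 = 490.6792
ROP = 490.6792 + 62.8168 = 553.4960

553.4960 units


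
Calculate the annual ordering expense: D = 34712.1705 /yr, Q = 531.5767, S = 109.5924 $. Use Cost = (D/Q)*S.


Number of orders = D/Q = 65.3004
Cost = 65.3004 * 109.5924 = 7156.4274

7156.4274 $/yr


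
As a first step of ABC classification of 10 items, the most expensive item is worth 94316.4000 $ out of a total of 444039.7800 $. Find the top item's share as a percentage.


Top item = 94316.4000
Total = 444039.7800
Percentage = 94316.4000 / 444039.7800 * 100 = 21.2405

21.2405%


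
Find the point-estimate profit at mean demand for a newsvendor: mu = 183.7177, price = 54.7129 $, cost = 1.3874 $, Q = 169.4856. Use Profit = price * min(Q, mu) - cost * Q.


Sales at mu = min(169.4856, 183.7177) = 169.4856
Revenue = 54.7129 * 169.4856 = 9273.0487
Total cost = 1.3874 * 169.4856 = 235.1443
Profit = 9273.0487 - 235.1443 = 9037.9044

9037.9044 $


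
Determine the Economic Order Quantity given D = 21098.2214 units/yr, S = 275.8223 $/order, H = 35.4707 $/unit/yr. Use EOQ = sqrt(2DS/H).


2*D*S = 2 * 21098.2214 * 275.8223 = 11638719.9049
2*D*S/H = 328122.0812
EOQ = sqrt(328122.0812) = 572.8194

572.8194 units


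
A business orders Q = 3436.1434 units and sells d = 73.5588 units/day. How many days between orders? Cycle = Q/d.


Cycle = 3436.1434 / 73.5588 = 46.7129

46.7129 days


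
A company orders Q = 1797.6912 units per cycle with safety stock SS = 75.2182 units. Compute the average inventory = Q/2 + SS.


Q/2 = 898.8456
Avg = 898.8456 + 75.2182 = 974.0638

974.0638 units


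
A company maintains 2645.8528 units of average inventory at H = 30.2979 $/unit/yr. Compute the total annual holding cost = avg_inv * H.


Cost = 2645.8528 * 30.2979 = 80163.7835

80163.7835 $/yr


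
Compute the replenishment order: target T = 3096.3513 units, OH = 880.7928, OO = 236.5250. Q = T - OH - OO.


Inventory position = OH + OO = 880.7928 + 236.5250 = 1117.3178
Q = 3096.3513 - 1117.3178 = 1979.0335

1979.0335 units


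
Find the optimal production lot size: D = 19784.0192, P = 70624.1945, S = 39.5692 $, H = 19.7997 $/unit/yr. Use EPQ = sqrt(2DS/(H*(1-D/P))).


1 - D/P = 1 - 0.2801 = 0.7199
H*(1-D/P) = 14.2532
2DS = 1565675.6251
EPQ = sqrt(109847.3663) = 331.4323

331.4323 units


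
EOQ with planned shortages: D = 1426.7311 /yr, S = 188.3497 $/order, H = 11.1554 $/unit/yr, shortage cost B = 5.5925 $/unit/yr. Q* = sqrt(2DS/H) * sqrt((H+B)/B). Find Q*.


sqrt(2DS/H) = 219.4957
sqrt((H+B)/B) = 1.7305
Q* = 219.4957 * 1.7305 = 379.8421

379.8421 units


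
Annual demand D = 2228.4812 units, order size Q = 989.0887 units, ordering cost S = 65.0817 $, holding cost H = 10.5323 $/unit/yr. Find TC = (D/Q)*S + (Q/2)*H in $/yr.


Ordering cost = D*S/Q = 146.6333
Holding cost = Q*H/2 = 5208.6895
TC = 146.6333 + 5208.6895 = 5355.3228

5355.3228 $/yr


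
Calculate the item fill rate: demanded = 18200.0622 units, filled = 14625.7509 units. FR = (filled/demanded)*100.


FR = 14625.7509 / 18200.0622 * 100 = 80.3610

80.3610%


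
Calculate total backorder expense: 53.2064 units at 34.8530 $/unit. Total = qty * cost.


Total = 53.2064 * 34.8530 = 1854.4027

1854.4027 $


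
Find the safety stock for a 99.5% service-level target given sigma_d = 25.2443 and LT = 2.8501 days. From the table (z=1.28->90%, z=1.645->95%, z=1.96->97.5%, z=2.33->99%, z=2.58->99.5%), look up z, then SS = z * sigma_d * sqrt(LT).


From the table, SL = 99.5% corresponds to z = 2.58
sqrt(LT) = sqrt(2.8501) = 1.6882
SS = 2.58 * 25.2443 * 1.6882 = 109.9545

109.9545 units


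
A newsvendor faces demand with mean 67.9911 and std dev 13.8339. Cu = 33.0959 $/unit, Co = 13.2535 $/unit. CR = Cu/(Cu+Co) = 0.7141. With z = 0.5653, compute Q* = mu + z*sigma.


CR = Cu/(Cu+Co) = 33.0959/(33.0959+13.2535) = 0.7141
z = 0.5653
Q* = 67.9911 + 0.5653 * 13.8339 = 75.8114

75.8114 units


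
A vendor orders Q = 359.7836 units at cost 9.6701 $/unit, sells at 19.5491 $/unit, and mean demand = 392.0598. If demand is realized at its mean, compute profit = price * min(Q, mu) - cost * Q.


Sales at mu = min(359.7836, 392.0598) = 359.7836
Revenue = 19.5491 * 359.7836 = 7033.4456
Total cost = 9.6701 * 359.7836 = 3479.1434
Profit = 7033.4456 - 3479.1434 = 3554.3022

3554.3022 $


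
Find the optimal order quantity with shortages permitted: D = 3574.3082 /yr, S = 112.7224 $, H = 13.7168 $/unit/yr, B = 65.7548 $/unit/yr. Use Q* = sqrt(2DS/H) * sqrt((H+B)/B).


sqrt(2DS/H) = 242.3761
sqrt((H+B)/B) = 1.0994
Q* = 242.3761 * 1.0994 = 266.4600

266.4600 units


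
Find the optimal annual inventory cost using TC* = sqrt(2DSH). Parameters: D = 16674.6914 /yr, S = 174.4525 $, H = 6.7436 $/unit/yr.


2*D*S*H = 39233477.1672
TC* = sqrt(39233477.1672) = 6263.6632

6263.6632 $/yr


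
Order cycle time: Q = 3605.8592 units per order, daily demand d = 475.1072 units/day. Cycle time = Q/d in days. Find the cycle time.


Cycle = 3605.8592 / 475.1072 = 7.5896

7.5896 days


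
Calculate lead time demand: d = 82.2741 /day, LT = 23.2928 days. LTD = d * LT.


LTD = 82.2741 * 23.2928 = 1916.3942

1916.3942 units


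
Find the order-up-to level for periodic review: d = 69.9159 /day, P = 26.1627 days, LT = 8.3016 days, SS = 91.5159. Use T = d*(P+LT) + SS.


P + LT = 34.4643
d*(P+LT) = 69.9159 * 34.4643 = 2409.6026
T = 2409.6026 + 91.5159 = 2501.1185

2501.1185 units


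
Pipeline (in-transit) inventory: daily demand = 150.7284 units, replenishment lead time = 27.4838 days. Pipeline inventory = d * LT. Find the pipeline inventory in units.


Pipeline = 150.7284 * 27.4838 = 4142.5892

4142.5892 units


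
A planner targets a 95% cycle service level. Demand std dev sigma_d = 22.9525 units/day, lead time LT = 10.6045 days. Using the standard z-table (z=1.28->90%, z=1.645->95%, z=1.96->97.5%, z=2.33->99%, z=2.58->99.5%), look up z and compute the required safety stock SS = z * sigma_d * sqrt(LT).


From the table, SL = 95% corresponds to z = 1.645
sqrt(LT) = sqrt(10.6045) = 3.2565
SS = 1.645 * 22.9525 * 3.2565 = 122.9535

122.9535 units


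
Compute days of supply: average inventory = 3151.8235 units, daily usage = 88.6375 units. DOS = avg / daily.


DOS = 3151.8235 / 88.6375 = 35.5586

35.5586 days


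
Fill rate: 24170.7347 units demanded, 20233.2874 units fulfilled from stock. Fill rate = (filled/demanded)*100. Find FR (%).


FR = 20233.2874 / 24170.7347 * 100 = 83.7099

83.7099%


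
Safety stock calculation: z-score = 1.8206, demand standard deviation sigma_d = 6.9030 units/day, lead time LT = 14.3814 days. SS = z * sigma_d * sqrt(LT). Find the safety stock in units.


sqrt(LT) = sqrt(14.3814) = 3.7923
SS = 1.8206 * 6.9030 * 3.7923 = 47.6599

47.6599 units


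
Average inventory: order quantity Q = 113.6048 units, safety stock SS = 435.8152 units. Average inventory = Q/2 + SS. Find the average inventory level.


Q/2 = 56.8024
Avg = 56.8024 + 435.8152 = 492.6176

492.6176 units


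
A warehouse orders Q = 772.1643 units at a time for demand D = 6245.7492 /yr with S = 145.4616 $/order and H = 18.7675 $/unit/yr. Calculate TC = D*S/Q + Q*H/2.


Ordering cost = D*S/Q = 1176.5847
Holding cost = Q*H/2 = 7245.7968
TC = 1176.5847 + 7245.7968 = 8422.3814

8422.3814 $/yr


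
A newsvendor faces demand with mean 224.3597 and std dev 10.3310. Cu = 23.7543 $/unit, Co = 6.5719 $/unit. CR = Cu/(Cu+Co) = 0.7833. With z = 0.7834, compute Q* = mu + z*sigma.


CR = Cu/(Cu+Co) = 23.7543/(23.7543+6.5719) = 0.7833
z = 0.7834
Q* = 224.3597 + 0.7834 * 10.3310 = 232.4530

232.4530 units


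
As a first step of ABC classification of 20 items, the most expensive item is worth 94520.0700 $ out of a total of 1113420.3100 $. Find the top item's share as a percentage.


Top item = 94520.0700
Total = 1113420.3100
Percentage = 94520.0700 / 1113420.3100 * 100 = 8.4892

8.4892%


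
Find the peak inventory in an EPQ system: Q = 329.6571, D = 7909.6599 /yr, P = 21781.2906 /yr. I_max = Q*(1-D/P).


D/P = 0.3631
1 - D/P = 0.6369
I_max = 329.6571 * 0.6369 = 209.9454

209.9454 units


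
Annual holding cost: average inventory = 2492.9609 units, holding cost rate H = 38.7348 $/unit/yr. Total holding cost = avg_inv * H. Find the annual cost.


Cost = 2492.9609 * 38.7348 = 96564.3419

96564.3419 $/yr


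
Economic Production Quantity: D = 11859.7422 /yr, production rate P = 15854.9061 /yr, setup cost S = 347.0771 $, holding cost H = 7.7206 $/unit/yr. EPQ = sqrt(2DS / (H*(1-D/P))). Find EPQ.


1 - D/P = 1 - 0.7480 = 0.2520
H*(1-D/P) = 1.9455
2DS = 8232489.8590
EPQ = sqrt(4231644.9863) = 2057.0963

2057.0963 units


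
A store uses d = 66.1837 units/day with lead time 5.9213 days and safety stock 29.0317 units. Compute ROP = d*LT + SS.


d*LT = 66.1837 * 5.9213 = 391.8935
ROP = 391.8935 + 29.0317 = 420.9252

420.9252 units


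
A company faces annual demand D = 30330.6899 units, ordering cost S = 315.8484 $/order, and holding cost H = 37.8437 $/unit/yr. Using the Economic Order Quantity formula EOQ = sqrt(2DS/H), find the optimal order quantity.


2*D*S = 2 * 30330.6899 * 315.8484 = 19159799.7516
2*D*S/H = 506287.6979
EOQ = sqrt(506287.6979) = 711.5390

711.5390 units


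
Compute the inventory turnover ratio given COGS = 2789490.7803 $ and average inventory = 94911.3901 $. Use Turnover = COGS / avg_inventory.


Turnover = 2789490.7803 / 94911.3901 = 29.3905

29.3905


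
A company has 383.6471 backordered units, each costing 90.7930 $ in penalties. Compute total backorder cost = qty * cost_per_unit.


Total = 383.6471 * 90.7930 = 34832.4712

34832.4712 $


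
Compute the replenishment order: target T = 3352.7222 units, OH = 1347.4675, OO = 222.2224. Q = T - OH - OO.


Inventory position = OH + OO = 1347.4675 + 222.2224 = 1569.6899
Q = 3352.7222 - 1569.6899 = 1783.0323

1783.0323 units


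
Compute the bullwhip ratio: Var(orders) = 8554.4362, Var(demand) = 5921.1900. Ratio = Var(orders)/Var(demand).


BW = 8554.4362 / 5921.1900 = 1.4447

1.4447


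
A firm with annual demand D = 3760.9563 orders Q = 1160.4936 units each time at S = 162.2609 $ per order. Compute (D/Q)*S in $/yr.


Number of orders = D/Q = 3.2408
Cost = 3.2408 * 162.2609 = 525.8591

525.8591 $/yr


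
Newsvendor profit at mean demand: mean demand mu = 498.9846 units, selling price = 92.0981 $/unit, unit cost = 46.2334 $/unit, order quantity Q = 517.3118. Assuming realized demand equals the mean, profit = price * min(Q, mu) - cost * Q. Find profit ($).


Sales at mu = min(517.3118, 498.9846) = 498.9846
Revenue = 92.0981 * 498.9846 = 45955.5336
Total cost = 46.2334 * 517.3118 = 23917.0834
Profit = 45955.5336 - 23917.0834 = 22038.4502

22038.4502 $


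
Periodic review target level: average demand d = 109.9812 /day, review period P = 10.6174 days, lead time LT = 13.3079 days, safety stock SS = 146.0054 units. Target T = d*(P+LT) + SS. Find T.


P + LT = 23.9253
d*(P+LT) = 109.9812 * 23.9253 = 2631.3332
T = 2631.3332 + 146.0054 = 2777.3386

2777.3386 units


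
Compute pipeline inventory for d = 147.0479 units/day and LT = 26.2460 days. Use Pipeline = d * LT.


Pipeline = 147.0479 * 26.2460 = 3859.4192

3859.4192 units


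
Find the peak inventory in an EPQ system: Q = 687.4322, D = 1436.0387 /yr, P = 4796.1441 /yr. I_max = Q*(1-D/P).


D/P = 0.2994
1 - D/P = 0.7006
I_max = 687.4322 * 0.7006 = 481.6045

481.6045 units


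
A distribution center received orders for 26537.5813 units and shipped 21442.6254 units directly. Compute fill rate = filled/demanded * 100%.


FR = 21442.6254 / 26537.5813 * 100 = 80.8010

80.8010%


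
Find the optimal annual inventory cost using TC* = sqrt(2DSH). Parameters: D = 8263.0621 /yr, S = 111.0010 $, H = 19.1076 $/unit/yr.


2*D*S*H = 35051293.1294
TC* = sqrt(35051293.1294) = 5920.4133

5920.4133 $/yr


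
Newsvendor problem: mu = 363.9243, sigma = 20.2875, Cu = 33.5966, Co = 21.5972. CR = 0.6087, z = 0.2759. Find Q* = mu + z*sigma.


CR = Cu/(Cu+Co) = 33.5966/(33.5966+21.5972) = 0.6087
z = 0.2759
Q* = 363.9243 + 0.2759 * 20.2875 = 369.5216

369.5216 units


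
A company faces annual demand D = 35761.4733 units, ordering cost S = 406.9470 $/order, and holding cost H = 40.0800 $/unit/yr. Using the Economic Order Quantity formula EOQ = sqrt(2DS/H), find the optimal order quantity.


2*D*S = 2 * 35761.4733 * 406.9470 = 29106048.5500
2*D*S/H = 726198.8161
EOQ = sqrt(726198.8161) = 852.1730

852.1730 units


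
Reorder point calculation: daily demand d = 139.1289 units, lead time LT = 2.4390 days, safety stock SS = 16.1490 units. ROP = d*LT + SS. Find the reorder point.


d*LT = 139.1289 * 2.4390 = 339.3354
ROP = 339.3354 + 16.1490 = 355.4844

355.4844 units


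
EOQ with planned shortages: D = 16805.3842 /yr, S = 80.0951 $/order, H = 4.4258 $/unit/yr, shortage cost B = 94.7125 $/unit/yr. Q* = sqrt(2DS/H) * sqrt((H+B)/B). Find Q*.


sqrt(2DS/H) = 779.9133
sqrt((H+B)/B) = 1.0231
Q* = 779.9133 * 1.0231 = 797.9274

797.9274 units


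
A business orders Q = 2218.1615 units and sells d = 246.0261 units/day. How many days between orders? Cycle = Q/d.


Cycle = 2218.1615 / 246.0261 = 9.0160

9.0160 days


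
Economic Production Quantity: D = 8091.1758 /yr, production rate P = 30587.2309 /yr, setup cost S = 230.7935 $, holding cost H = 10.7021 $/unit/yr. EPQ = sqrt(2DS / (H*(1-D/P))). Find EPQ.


1 - D/P = 1 - 0.2645 = 0.7355
H*(1-D/P) = 7.8711
2DS = 3734781.5640
EPQ = sqrt(474493.2035) = 688.8347

688.8347 units


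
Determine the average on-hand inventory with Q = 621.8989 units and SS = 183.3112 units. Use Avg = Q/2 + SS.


Q/2 = 310.9495
Avg = 310.9495 + 183.3112 = 494.2607

494.2607 units


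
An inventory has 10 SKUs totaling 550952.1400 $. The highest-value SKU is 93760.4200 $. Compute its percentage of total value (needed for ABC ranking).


Top item = 93760.4200
Total = 550952.1400
Percentage = 93760.4200 / 550952.1400 * 100 = 17.0179

17.0179%


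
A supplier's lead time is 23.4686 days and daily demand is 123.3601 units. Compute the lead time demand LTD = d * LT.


LTD = 123.3601 * 23.4686 = 2895.0888

2895.0888 units


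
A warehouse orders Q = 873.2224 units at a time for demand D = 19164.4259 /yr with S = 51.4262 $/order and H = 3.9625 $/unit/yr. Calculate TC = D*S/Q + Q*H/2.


Ordering cost = D*S/Q = 1128.6399
Holding cost = Q*H/2 = 1730.0719
TC = 1128.6399 + 1730.0719 = 2858.7117

2858.7117 $/yr


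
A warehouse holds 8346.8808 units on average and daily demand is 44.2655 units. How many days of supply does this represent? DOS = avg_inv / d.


DOS = 8346.8808 / 44.2655 = 188.5640

188.5640 days


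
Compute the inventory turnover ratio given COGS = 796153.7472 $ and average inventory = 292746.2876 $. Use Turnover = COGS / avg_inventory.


Turnover = 796153.7472 / 292746.2876 = 2.7196

2.7196


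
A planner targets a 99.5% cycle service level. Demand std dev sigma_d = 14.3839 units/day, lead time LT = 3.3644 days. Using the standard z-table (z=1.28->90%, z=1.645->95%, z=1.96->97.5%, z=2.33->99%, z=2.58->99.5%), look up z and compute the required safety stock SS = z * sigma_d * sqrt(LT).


From the table, SL = 99.5% corresponds to z = 2.58
sqrt(LT) = sqrt(3.3644) = 1.8342
SS = 2.58 * 14.3839 * 1.8342 = 68.0691

68.0691 units


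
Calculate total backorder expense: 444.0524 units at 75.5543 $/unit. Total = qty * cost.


Total = 444.0524 * 75.5543 = 33550.0682

33550.0682 $


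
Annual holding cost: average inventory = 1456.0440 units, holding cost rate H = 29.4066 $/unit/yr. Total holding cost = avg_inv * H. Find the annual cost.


Cost = 1456.0440 * 29.4066 = 42817.3035

42817.3035 $/yr


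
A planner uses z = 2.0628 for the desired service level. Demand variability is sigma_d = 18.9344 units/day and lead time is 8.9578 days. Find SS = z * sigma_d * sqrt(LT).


sqrt(LT) = sqrt(8.9578) = 2.9930
SS = 2.0628 * 18.9344 * 2.9930 = 116.8986

116.8986 units


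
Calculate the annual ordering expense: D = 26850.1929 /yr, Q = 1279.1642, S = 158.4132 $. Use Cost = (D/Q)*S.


Number of orders = D/Q = 20.9904
Cost = 20.9904 * 158.4132 = 3325.1595

3325.1595 $/yr


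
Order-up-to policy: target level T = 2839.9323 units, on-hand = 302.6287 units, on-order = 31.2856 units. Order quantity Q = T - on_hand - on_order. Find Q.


Inventory position = OH + OO = 302.6287 + 31.2856 = 333.9143
Q = 2839.9323 - 333.9143 = 2506.0180

2506.0180 units


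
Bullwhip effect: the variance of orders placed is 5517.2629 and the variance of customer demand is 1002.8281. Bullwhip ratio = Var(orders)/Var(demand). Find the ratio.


BW = 5517.2629 / 1002.8281 = 5.5017

5.5017


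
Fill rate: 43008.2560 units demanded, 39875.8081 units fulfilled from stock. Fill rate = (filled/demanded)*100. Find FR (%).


FR = 39875.8081 / 43008.2560 * 100 = 92.7166

92.7166%


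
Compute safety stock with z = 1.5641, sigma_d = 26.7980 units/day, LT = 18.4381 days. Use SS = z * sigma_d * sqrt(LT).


sqrt(LT) = sqrt(18.4381) = 4.2940
SS = 1.5641 * 26.7980 * 4.2940 = 179.9803

179.9803 units


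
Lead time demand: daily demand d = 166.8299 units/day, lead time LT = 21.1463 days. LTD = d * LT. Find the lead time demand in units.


LTD = 166.8299 * 21.1463 = 3527.8351

3527.8351 units


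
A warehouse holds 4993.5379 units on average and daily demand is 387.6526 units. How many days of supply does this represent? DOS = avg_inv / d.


DOS = 4993.5379 / 387.6526 = 12.8815

12.8815 days


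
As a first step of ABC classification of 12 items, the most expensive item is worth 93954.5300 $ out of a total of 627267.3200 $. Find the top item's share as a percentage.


Top item = 93954.5300
Total = 627267.3200
Percentage = 93954.5300 / 627267.3200 * 100 = 14.9784

14.9784%


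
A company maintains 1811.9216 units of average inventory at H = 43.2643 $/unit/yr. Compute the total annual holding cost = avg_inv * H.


Cost = 1811.9216 * 43.2643 = 78391.5197

78391.5197 $/yr


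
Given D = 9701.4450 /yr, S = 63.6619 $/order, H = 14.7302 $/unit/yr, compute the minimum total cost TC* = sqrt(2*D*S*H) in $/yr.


2*D*S*H = 18195108.9808
TC* = sqrt(18195108.9808) = 4265.5725

4265.5725 $/yr


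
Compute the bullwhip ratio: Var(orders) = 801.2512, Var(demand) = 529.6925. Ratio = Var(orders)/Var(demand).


BW = 801.2512 / 529.6925 = 1.5127

1.5127


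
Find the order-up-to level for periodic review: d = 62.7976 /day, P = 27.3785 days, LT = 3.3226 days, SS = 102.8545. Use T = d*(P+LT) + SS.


P + LT = 30.7011
d*(P+LT) = 62.7976 * 30.7011 = 1927.9554
T = 1927.9554 + 102.8545 = 2030.8099

2030.8099 units


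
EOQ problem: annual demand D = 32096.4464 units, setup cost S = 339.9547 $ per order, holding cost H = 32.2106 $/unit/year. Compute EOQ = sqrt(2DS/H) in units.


2*D*S = 2 * 32096.4464 * 339.9547 = 21822675.6140
2*D*S/H = 677499.8173
EOQ = sqrt(677499.8173) = 823.1038

823.1038 units


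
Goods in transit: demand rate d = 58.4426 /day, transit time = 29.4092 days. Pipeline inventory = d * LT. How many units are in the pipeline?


Pipeline = 58.4426 * 29.4092 = 1718.7501

1718.7501 units


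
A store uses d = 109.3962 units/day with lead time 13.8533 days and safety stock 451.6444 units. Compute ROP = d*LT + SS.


d*LT = 109.3962 * 13.8533 = 1515.4984
ROP = 1515.4984 + 451.6444 = 1967.1428

1967.1428 units


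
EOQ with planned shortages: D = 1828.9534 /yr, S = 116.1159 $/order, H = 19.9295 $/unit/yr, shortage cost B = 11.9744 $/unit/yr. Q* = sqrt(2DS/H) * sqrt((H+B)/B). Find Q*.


sqrt(2DS/H) = 145.9869
sqrt((H+B)/B) = 1.6323
Q* = 145.9869 * 1.6323 = 238.2917

238.2917 units


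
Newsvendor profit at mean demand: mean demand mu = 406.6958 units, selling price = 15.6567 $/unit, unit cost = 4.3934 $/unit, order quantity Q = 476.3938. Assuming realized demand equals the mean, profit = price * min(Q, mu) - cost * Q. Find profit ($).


Sales at mu = min(476.3938, 406.6958) = 406.6958
Revenue = 15.6567 * 406.6958 = 6367.5141
Total cost = 4.3934 * 476.3938 = 2092.9885
Profit = 6367.5141 - 2092.9885 = 4274.5256

4274.5256 $


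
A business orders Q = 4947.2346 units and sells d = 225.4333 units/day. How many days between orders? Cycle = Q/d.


Cycle = 4947.2346 / 225.4333 = 21.9454

21.9454 days


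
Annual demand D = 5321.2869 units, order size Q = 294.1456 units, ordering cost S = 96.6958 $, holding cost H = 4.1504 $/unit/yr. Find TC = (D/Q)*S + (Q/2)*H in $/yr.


Ordering cost = D*S/Q = 1749.2905
Holding cost = Q*H/2 = 610.4109
TC = 1749.2905 + 610.4109 = 2359.7014

2359.7014 $/yr


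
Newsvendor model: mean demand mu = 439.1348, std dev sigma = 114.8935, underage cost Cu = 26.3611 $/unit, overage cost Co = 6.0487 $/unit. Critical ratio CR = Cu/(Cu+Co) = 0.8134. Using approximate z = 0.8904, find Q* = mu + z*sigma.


CR = Cu/(Cu+Co) = 26.3611/(26.3611+6.0487) = 0.8134
z = 0.8904
Q* = 439.1348 + 0.8904 * 114.8935 = 541.4360

541.4360 units


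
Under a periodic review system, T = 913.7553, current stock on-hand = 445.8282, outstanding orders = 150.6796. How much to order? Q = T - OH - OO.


Inventory position = OH + OO = 445.8282 + 150.6796 = 596.5078
Q = 913.7553 - 596.5078 = 317.2475

317.2475 units


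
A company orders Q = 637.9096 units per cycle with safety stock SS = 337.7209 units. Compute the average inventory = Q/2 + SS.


Q/2 = 318.9548
Avg = 318.9548 + 337.7209 = 656.6757

656.6757 units


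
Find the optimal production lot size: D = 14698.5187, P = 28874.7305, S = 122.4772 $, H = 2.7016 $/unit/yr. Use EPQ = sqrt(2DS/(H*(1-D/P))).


1 - D/P = 1 - 0.5090 = 0.4910
H*(1-D/P) = 1.3264
2DS = 3600466.8290
EPQ = sqrt(2714535.4199) = 1647.5847

1647.5847 units


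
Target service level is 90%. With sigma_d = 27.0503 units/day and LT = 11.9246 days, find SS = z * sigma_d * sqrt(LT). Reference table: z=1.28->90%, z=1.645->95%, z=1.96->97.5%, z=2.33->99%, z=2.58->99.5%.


From the table, SL = 90% corresponds to z = 1.28
sqrt(LT) = sqrt(11.9246) = 3.4532
SS = 1.28 * 27.0503 * 3.4532 = 119.5650

119.5650 units


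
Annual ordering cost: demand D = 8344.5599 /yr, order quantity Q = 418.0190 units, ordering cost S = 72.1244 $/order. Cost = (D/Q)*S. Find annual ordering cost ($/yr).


Number of orders = D/Q = 19.9622
Cost = 19.9622 * 72.1244 = 1439.7584

1439.7584 $/yr


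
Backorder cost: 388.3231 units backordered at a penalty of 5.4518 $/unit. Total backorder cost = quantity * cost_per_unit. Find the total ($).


Total = 388.3231 * 5.4518 = 2117.0599

2117.0599 $


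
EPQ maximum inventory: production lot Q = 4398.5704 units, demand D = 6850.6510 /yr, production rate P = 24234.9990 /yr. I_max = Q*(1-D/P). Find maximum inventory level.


D/P = 0.2827
1 - D/P = 0.7173
I_max = 4398.5704 * 0.7173 = 3155.2004

3155.2004 units


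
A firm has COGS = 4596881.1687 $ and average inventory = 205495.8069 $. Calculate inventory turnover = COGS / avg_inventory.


Turnover = 4596881.1687 / 205495.8069 = 22.3697

22.3697


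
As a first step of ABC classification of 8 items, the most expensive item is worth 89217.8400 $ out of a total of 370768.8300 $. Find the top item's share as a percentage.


Top item = 89217.8400
Total = 370768.8300
Percentage = 89217.8400 / 370768.8300 * 100 = 24.0629

24.0629%


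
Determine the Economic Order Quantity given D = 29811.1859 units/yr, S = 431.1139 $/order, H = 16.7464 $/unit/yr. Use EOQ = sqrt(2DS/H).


2*D*S = 2 * 29811.1859 * 431.1139 = 25704033.2339
2*D*S/H = 1534899.0370
EOQ = sqrt(1534899.0370) = 1238.9104

1238.9104 units


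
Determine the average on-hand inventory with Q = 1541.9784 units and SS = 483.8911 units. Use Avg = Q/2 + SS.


Q/2 = 770.9892
Avg = 770.9892 + 483.8911 = 1254.8803

1254.8803 units


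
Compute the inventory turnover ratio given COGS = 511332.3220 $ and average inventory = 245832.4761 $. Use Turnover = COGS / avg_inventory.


Turnover = 511332.3220 / 245832.4761 = 2.0800

2.0800


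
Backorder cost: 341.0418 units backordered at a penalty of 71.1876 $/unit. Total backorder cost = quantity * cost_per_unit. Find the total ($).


Total = 341.0418 * 71.1876 = 24277.9472

24277.9472 $


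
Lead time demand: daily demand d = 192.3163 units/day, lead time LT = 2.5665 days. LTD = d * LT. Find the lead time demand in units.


LTD = 192.3163 * 2.5665 = 493.5798

493.5798 units


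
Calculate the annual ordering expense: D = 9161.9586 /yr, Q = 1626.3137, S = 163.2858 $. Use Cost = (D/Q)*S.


Number of orders = D/Q = 5.6336
Cost = 5.6336 * 163.2858 = 919.8826

919.8826 $/yr


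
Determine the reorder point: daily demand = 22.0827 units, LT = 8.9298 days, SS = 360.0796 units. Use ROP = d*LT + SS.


d*LT = 22.0827 * 8.9298 = 197.1941
ROP = 197.1941 + 360.0796 = 557.2737

557.2737 units
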